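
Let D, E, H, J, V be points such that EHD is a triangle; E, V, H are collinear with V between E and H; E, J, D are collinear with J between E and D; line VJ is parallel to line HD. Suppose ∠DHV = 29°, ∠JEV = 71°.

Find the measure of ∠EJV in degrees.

1. ∠DHE = 29°  [V on ray HE]
2. ∠DEH = 71°  [V on EH, J on ED]
3. ∠EDH = 80°  [△EHD]
4. ∠EJV = 80°  [VJ∥HD, corresponding at J]

∠EJV = 80°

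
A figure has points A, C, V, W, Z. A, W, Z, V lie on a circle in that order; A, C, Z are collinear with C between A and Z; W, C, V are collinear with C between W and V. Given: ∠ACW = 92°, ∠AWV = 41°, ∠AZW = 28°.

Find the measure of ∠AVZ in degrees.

∠AVZ = 75°

1. ∠WAZ = 47°  [△ACW]
2. ∠AWZ = 105°  [△AWZ]
3. ∠AVZ = 75°  [cyclic AWZV, opposite ∠W+∠V]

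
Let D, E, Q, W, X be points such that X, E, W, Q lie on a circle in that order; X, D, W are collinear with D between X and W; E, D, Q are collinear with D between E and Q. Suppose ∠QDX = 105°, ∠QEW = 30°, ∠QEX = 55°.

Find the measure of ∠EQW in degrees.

∠EQW = 50°

1. ∠QDW = 75°  [linear pair at D on XW]
2. ∠QWX = 55°  [same arc XQ]
3. ∠EQW = 50°  [△WDQ]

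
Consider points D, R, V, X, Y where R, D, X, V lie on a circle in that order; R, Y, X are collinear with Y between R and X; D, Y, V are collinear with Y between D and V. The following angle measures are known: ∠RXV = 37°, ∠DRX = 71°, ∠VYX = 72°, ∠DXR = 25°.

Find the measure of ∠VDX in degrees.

1. ∠RDV = 37°  [same arc RV]
2. ∠DYR = 72°  [△RYD]
3. ∠DYX = 108°  [linear pair at Y on RX]
4. ∠VDX = 47°  [△DYX]

∠VDX = 47°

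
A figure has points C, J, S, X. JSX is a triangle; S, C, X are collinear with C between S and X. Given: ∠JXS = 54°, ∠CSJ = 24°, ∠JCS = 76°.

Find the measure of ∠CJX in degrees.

∠CJX = 22°

1. ∠CXJ = 54°  [C on ray XS]
2. ∠JCX = 104°  [linear pair at C on SX]
3. ∠CJX = 22°  [△JCX]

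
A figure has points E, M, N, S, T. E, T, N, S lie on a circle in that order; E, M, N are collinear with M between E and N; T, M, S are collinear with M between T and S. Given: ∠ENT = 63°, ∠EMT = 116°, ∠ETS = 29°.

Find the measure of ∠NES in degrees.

1. ∠EST = 63°  [same arc ET]
2. ∠NMS = 116°  [vertical angles at M]
3. ∠EMS = 64°  [linear pair at M on EN]
4. ∠NES = 53°  [△EMS]

∠NES = 53°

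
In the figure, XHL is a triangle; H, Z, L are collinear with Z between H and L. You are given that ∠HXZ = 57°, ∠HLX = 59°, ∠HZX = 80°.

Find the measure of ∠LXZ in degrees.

∠LXZ = 21°

1. ∠XLZ = 59°  [Z on ray LH]
2. ∠LZX = 100°  [linear pair at Z on HL]
3. ∠LXZ = 21°  [△XZL]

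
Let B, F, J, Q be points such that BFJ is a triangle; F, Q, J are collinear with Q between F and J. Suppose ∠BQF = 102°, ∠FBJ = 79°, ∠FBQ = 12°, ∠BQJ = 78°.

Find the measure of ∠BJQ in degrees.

∠BJQ = 35°

1. ∠BFQ = 66°  [△BFQ]
2. ∠BFJ = 66°  [Q on ray FJ]
3. ∠BJF = 35°  [△BFJ]
4. ∠BJQ = 35°  [Q on ray JF]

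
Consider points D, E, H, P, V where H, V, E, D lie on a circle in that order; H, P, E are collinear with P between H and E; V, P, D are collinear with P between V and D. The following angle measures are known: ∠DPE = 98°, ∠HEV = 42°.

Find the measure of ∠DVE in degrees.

1. ∠HPV = 98°  [vertical angles at P]
2. ∠EPV = 82°  [linear pair at P on HE]
3. ∠DVE = 56°  [△VPE]

∠DVE = 56°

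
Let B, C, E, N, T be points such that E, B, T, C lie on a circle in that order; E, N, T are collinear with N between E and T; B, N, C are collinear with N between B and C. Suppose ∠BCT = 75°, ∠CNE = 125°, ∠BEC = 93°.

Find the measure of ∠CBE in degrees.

∠CBE = 50°

1. ∠BET = 75°  [same arc BT]
2. ∠BNT = 125°  [vertical angles at N]
3. ∠BNE = 55°  [linear pair at N on ET]
4. ∠CBE = 50°  [△ENB]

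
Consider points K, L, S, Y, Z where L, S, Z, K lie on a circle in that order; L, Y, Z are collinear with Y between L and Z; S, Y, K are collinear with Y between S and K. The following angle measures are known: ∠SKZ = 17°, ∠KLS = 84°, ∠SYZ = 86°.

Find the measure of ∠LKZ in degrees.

1. ∠SLZ = 17°  [same arc SZ]
2. ∠KZS = 96°  [cyclic LSZK, opposite ∠L+∠Z]
3. ∠LYS = 94°  [linear pair at Y on LZ]
4. ∠KSL = 69°  [△LYS]
5. ∠KSZ = 67°  [△SZK]
6. ∠KZL = 69°  [same arc LK]
7. ∠KLZ = 67°  [same arc ZK]
8. ∠LKZ = 44°  [△LZK]

∠LKZ = 44°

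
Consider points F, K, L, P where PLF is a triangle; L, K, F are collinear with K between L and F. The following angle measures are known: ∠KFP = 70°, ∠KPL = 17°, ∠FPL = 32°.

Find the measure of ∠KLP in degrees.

1. ∠LFP = 70°  [K on ray FL]
2. ∠FLP = 78°  [△PLF]
3. ∠KLP = 78°  [K on ray LF]

∠KLP = 78°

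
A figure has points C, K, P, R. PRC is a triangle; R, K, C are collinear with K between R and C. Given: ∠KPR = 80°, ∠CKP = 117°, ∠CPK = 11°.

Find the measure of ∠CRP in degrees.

∠CRP = 37°

1. ∠PKR = 63°  [linear pair at K on RC]
2. ∠KRP = 37°  [△PRK]
3. ∠CRP = 37°  [K on ray RC]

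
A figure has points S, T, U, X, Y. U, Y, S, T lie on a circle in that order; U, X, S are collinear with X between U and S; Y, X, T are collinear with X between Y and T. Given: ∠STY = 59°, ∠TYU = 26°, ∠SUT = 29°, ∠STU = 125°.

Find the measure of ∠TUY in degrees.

∠TUY = 88°

1. ∠SYT = 29°  [same arc ST]
2. ∠TSY = 92°  [△YST]
3. ∠TUY = 88°  [cyclic UYST, opposite ∠U+∠S]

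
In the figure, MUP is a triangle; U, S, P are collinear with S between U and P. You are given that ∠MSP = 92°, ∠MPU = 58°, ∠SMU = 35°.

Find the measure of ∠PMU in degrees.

1. ∠MSU = 88°  [linear pair at S on UP]
2. ∠MUS = 57°  [△MUS]
3. ∠MUP = 57°  [S on ray UP]
4. ∠PMU = 65°  [△MUP]

∠PMU = 65°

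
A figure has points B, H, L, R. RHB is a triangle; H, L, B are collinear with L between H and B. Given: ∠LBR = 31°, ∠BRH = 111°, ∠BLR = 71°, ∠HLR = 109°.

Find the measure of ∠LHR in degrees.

1. ∠HBR = 31°  [L on ray BH]
2. ∠BHR = 38°  [△RHB]
3. ∠LHR = 38°  [L on ray HB]

∠LHR = 38°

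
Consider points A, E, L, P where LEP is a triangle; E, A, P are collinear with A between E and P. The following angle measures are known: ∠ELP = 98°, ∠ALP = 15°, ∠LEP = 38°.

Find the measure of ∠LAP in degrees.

∠LAP = 121°

1. ∠EPL = 44°  [△LEP]
2. ∠APL = 44°  [A on ray PE]
3. ∠LAP = 121°  [△LAP]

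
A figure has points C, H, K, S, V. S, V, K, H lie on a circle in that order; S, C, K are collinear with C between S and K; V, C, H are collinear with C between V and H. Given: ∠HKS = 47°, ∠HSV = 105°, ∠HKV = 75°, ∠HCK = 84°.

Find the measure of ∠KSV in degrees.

1. ∠HVS = 47°  [same arc SH]
2. ∠SCV = 84°  [vertical angles at C]
3. ∠KSV = 49°  [△SCV]

∠KSV = 49°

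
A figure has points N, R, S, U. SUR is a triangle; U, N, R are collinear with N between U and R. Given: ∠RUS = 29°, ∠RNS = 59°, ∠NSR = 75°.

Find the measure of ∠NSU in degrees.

∠NSU = 30°

1. ∠NUS = 29°  [N on ray UR]
2. ∠SNU = 121°  [linear pair at N on UR]
3. ∠NSU = 30°  [△SUN]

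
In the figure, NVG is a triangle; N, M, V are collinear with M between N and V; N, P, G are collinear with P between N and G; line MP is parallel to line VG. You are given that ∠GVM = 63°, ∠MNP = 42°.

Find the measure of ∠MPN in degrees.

1. ∠GVN = 63°  [M on ray VN]
2. ∠GNV = 42°  [M on NV, P on NG]
3. ∠NGV = 75°  [△NVG]
4. ∠MPN = 75°  [MP∥VG, corresponding at P]

∠MPN = 75°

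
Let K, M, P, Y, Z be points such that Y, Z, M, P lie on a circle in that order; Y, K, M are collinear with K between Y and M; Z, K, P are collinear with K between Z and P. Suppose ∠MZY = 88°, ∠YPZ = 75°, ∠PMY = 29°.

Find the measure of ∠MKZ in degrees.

∠MKZ = 46°

1. ∠YMZ = 75°  [same arc YZ]
2. ∠PZY = 29°  [same arc YP]
3. ∠MYZ = 17°  [△YZM]
4. ∠YKZ = 134°  [△YKZ]
5. ∠MKZ = 46°  [linear pair at K on YM]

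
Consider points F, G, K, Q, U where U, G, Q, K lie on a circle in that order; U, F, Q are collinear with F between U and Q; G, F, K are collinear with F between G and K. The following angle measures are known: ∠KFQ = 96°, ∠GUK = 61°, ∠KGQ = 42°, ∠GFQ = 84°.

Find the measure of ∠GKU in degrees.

∠GKU = 54°

1. ∠KFU = 84°  [linear pair at F on UQ]
2. ∠KUQ = 42°  [same arc QK]
3. ∠GKU = 54°  [△UFK]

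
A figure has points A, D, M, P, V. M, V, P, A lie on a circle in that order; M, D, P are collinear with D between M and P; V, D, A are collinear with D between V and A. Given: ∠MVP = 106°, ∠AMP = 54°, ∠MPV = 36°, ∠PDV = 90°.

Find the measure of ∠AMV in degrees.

1. ∠PMV = 38°  [△MVP]
2. ∠MAV = 36°  [same arc MV]
3. ∠MDV = 90°  [linear pair at D on MP]
4. ∠AVM = 52°  [△MDV]
5. ∠AMV = 92°  [△MVA]

∠AMV = 92°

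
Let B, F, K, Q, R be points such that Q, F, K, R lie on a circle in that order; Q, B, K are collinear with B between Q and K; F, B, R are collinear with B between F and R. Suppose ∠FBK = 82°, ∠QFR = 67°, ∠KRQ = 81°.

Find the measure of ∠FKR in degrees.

∠FKR = 133°

1. ∠QBR = 82°  [vertical angles at B]
2. ∠QKR = 67°  [same arc QR]
3. ∠KQR = 32°  [△QKR]
4. ∠KBR = 98°  [linear pair at B on QK]
5. ∠FRK = 15°  [△KBR]
6. ∠KFR = 32°  [same arc KR]
7. ∠FKR = 133°  [△FKR]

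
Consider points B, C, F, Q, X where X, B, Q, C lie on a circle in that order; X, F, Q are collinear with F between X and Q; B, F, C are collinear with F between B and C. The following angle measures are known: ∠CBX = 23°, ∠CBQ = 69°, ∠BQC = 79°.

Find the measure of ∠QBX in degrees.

∠QBX = 92°

1. ∠CQX = 23°  [same arc XC]
2. ∠CXQ = 69°  [same arc QC]
3. ∠QCX = 88°  [△XQC]
4. ∠QBX = 92°  [cyclic XBQC, opposite ∠B+∠C]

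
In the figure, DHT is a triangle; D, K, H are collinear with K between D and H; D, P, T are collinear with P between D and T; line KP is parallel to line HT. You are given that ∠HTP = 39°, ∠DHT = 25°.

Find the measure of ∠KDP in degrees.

∠KDP = 116°

1. ∠DTH = 39°  [P on ray TD]
2. ∠HDT = 116°  [△DHT]
3. ∠KDP = 116°  [K on DH, P on DT]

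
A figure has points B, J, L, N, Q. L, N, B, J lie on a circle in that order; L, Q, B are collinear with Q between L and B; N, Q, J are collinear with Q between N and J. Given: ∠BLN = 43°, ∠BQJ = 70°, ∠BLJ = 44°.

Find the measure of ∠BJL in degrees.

1. ∠BJN = 43°  [same arc NB]
2. ∠JBL = 67°  [△BQJ]
3. ∠BJL = 69°  [△LBJ]

∠BJL = 69°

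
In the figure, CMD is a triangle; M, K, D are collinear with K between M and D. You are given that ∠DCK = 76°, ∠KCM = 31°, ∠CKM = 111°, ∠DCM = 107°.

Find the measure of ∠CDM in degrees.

∠CDM = 35°

1. ∠CMK = 38°  [△CMK]
2. ∠CMD = 38°  [K on ray MD]
3. ∠CDM = 35°  [△CMD]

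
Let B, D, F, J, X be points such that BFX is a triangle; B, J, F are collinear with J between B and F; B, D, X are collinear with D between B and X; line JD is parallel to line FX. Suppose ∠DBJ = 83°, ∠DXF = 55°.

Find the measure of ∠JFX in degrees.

1. ∠FBX = 83°  [J on BF, D on BX]
2. ∠BXF = 55°  [D on ray XB]
3. ∠BFX = 42°  [△BFX]
4. ∠JFX = 42°  [J on ray FB]

∠JFX = 42°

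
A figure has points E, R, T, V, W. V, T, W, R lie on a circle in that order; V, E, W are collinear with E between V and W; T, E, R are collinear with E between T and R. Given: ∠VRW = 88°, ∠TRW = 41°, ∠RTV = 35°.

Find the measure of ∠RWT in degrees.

1. ∠VTW = 92°  [cyclic VTWR, opposite ∠T+∠R]
2. ∠TVW = 41°  [same arc TW]
3. ∠TEV = 104°  [△VET]
4. ∠TWV = 47°  [△VTW]
5. ∠TEW = 76°  [linear pair at E on VW]
6. ∠RTW = 57°  [△TEW]
7. ∠RWT = 82°  [△TWR]

∠RWT = 82°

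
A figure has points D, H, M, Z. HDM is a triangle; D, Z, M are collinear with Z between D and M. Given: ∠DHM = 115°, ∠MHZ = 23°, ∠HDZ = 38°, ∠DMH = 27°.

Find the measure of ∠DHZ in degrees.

∠DHZ = 92°

1. ∠HMZ = 27°  [Z on ray MD]
2. ∠HZM = 130°  [△HZM]
3. ∠DZH = 50°  [linear pair at Z on DM]
4. ∠DHZ = 92°  [△HDZ]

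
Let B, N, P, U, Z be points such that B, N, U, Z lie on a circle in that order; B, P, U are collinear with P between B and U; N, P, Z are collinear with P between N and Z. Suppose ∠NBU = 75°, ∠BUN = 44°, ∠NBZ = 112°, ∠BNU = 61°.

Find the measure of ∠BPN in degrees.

1. ∠BZN = 44°  [same arc BN]
2. ∠BNZ = 24°  [△BNZ]
3. ∠BPN = 81°  [△BPN]

∠BPN = 81°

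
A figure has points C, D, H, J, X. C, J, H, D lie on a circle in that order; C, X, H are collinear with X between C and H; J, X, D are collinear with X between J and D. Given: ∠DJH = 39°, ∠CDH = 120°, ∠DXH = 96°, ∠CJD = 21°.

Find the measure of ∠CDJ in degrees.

1. ∠DCH = 39°  [same arc HD]
2. ∠CXD = 84°  [linear pair at X on CH]
3. ∠CDJ = 57°  [△CXD]

∠CDJ = 57°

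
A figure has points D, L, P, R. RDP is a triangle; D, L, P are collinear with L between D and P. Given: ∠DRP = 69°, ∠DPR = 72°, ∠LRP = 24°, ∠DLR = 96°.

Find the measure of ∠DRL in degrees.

∠DRL = 45°

1. ∠PDR = 39°  [△RDP]
2. ∠LDR = 39°  [L on ray DP]
3. ∠DRL = 45°  [△RDL]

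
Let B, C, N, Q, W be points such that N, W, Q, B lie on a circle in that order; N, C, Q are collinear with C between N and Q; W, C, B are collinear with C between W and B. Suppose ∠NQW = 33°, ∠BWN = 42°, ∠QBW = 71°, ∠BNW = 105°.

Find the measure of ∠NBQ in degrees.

∠NBQ = 104°

1. ∠QNW = 71°  [same arc WQ]
2. ∠NWQ = 76°  [△NWQ]
3. ∠NBQ = 104°  [cyclic NWQB, opposite ∠W+∠B]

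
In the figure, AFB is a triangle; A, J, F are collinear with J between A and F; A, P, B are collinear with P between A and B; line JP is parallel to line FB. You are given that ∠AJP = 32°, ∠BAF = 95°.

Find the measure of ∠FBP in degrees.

∠FBP = 53°

1. ∠AFB = 32°  [JP∥FB, corresponding at J]
2. ∠ABF = 53°  [△AFB]
3. ∠FBP = 53°  [P on ray BA]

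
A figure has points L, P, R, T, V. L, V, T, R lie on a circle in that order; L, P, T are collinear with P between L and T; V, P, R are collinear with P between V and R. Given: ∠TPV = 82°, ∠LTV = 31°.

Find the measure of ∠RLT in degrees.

∠RLT = 67°

1. ∠LPR = 82°  [vertical angles at P]
2. ∠LRV = 31°  [same arc LV]
3. ∠RLT = 67°  [△LPR]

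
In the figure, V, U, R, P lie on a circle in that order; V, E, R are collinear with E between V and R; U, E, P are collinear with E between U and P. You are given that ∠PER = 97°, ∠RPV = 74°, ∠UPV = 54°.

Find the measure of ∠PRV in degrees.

∠PRV = 63°

1. ∠PEV = 83°  [linear pair at E on VR]
2. ∠PVR = 43°  [△VEP]
3. ∠PRV = 63°  [△VRP]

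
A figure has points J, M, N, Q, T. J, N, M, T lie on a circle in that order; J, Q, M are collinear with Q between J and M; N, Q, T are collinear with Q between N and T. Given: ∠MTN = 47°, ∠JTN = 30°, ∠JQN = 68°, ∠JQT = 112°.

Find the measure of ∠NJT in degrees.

1. ∠MJN = 47°  [same arc NM]
2. ∠JNT = 65°  [△JQN]
3. ∠NJT = 85°  [△JNT]

∠NJT = 85°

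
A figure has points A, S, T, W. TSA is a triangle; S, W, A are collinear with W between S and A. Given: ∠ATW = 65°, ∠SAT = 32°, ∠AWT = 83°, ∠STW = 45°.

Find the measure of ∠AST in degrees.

1. ∠SWT = 97°  [linear pair at W on SA]
2. ∠TSW = 38°  [△TSW]
3. ∠AST = 38°  [W on ray SA]

∠AST = 38°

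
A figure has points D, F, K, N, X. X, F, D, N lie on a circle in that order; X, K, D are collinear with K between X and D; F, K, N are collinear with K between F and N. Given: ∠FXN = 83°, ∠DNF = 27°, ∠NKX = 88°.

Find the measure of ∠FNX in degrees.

∠FNX = 36°

1. ∠FDN = 97°  [cyclic XFDN, opposite ∠X+∠D]
2. ∠DFN = 56°  [△FDN]
3. ∠DXN = 56°  [same arc DN]
4. ∠FNX = 36°  [△XKN]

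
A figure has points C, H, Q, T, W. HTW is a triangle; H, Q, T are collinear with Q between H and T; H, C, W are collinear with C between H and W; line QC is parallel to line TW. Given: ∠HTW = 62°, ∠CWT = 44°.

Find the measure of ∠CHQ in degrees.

∠CHQ = 74°

1. ∠HWT = 44°  [C on ray WH]
2. ∠THW = 74°  [△HTW]
3. ∠CHQ = 74°  [Q on HT, C on HW]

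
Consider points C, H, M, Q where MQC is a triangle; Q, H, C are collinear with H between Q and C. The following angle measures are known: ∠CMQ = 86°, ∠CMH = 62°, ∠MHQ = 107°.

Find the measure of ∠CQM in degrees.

1. ∠CHM = 73°  [linear pair at H on QC]
2. ∠HCM = 45°  [△MHC]
3. ∠MCQ = 45°  [H on ray CQ]
4. ∠CQM = 49°  [△MQC]

∠CQM = 49°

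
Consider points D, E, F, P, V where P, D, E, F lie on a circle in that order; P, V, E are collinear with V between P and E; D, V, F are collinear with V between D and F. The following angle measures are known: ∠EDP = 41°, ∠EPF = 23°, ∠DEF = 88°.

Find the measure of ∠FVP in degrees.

1. ∠EFP = 139°  [cyclic PDEF, opposite ∠D+∠F]
2. ∠EDF = 23°  [same arc EF]
3. ∠FEP = 18°  [△PEF]
4. ∠DFE = 69°  [△DEF]
5. ∠EVF = 93°  [△EVF]
6. ∠FVP = 87°  [linear pair at V on PE]

∠FVP = 87°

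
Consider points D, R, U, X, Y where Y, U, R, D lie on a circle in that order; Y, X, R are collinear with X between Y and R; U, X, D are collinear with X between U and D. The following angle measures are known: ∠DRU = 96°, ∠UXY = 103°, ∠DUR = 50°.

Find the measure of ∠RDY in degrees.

∠RDY = 87°

1. ∠RDU = 34°  [△URD]
2. ∠DXR = 103°  [vertical angles at X]
3. ∠DYR = 50°  [same arc RD]
4. ∠DRY = 43°  [△RXD]
5. ∠RDY = 87°  [△YRD]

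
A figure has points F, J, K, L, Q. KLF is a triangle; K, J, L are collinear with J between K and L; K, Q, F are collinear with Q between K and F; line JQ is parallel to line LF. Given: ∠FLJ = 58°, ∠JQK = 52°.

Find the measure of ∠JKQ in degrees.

1. ∠FLK = 58°  [J on ray LK]
2. ∠KFL = 52°  [JQ∥LF, corresponding at Q]
3. ∠FKL = 70°  [△KLF]
4. ∠JKQ = 70°  [J on KL, Q on KF]

∠JKQ = 70°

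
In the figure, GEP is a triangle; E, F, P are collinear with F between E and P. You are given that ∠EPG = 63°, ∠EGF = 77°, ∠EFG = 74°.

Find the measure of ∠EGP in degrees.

1. ∠FEG = 29°  [△GEF]
2. ∠GEP = 29°  [F on ray EP]
3. ∠EGP = 88°  [△GEP]

∠EGP = 88°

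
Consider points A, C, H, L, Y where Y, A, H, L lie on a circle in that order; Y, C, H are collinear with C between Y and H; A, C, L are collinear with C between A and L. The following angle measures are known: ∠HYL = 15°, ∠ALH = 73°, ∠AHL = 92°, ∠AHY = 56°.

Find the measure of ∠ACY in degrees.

∠ACY = 71°

1. ∠HAL = 15°  [same arc HL]
2. ∠ACH = 109°  [△ACH]
3. ∠ACY = 71°  [linear pair at C on YH]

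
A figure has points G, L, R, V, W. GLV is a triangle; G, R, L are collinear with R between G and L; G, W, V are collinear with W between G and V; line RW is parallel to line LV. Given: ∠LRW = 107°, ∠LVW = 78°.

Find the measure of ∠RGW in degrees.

∠RGW = 29°

1. ∠GRW = 73°  [linear pair at R on GL]
2. ∠GVL = 78°  [W on ray VG]
3. ∠GLV = 73°  [RW∥LV, corresponding at R]
4. ∠LGV = 29°  [△GLV]
5. ∠RGW = 29°  [R on GL, W on GV]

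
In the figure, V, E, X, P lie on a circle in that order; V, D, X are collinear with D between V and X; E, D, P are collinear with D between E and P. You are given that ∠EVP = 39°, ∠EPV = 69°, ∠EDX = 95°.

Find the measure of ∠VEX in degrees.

1. ∠PEV = 72°  [△VEP]
2. ∠EXV = 69°  [same arc VE]
3. ∠EDV = 85°  [linear pair at D on VX]
4. ∠EVX = 23°  [△VDE]
5. ∠VEX = 88°  [△VEX]

∠VEX = 88°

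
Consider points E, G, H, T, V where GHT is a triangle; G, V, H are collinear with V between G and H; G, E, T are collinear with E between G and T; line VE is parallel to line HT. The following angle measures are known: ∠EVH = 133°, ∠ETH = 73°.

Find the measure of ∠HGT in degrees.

1. ∠EVG = 47°  [linear pair at V on GH]
2. ∠GTH = 73°  [E on ray TG]
3. ∠GHT = 47°  [VE∥HT, corresponding at V]
4. ∠HGT = 60°  [△GHT]

∠HGT = 60°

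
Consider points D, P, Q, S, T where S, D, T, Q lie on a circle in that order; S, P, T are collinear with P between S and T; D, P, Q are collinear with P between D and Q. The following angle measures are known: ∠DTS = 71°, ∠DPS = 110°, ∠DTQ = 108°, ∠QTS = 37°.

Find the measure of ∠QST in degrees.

∠QST = 39°

1. ∠DQS = 71°  [same arc SD]
2. ∠QPT = 110°  [vertical angles at P]
3. ∠QPS = 70°  [linear pair at P on ST]
4. ∠QST = 39°  [△SPQ]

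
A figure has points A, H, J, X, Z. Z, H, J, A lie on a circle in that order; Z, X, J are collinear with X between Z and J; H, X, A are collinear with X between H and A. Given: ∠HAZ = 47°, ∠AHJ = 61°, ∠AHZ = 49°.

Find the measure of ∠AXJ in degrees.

1. ∠AZJ = 61°  [same arc JA]
2. ∠AXZ = 72°  [△ZXA]
3. ∠AXJ = 108°  [linear pair at X on ZJ]

∠AXJ = 108°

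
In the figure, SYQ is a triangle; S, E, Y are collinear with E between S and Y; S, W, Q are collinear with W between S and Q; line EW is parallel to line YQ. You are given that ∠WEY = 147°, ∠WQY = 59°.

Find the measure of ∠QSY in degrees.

∠QSY = 88°

1. ∠SEW = 33°  [linear pair at E on SY]
2. ∠SQY = 59°  [W on ray QS]
3. ∠QYS = 33°  [EW∥YQ, corresponding at E]
4. ∠QSY = 88°  [△SYQ]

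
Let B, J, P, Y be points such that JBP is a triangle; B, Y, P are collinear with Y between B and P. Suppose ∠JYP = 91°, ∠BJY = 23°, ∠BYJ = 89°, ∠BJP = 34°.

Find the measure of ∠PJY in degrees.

1. ∠JBY = 68°  [△JBY]
2. ∠JBP = 68°  [Y on ray BP]
3. ∠BPJ = 78°  [△JBP]
4. ∠JPY = 78°  [Y on ray PB]
5. ∠PJY = 11°  [△JYP]

∠PJY = 11°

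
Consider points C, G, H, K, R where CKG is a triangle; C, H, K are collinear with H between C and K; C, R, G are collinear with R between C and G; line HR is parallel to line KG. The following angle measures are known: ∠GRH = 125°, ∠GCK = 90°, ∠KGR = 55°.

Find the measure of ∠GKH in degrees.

1. ∠CGK = 55°  [R on ray GC]
2. ∠CKG = 35°  [△CKG]
3. ∠GKH = 35°  [H on ray KC]

∠GKH = 35°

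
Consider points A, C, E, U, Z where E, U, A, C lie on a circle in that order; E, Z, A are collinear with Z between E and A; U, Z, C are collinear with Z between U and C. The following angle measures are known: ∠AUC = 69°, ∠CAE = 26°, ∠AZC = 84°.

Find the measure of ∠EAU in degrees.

∠EAU = 15°

1. ∠AEC = 69°  [same arc AC]
2. ∠CZE = 96°  [linear pair at Z on EA]
3. ∠ECU = 15°  [△EZC]
4. ∠EAU = 15°  [same arc EU]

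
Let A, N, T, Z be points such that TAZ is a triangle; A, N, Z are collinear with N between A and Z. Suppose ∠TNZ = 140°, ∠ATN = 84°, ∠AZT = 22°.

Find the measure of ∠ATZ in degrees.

∠ATZ = 102°

1. ∠ANT = 40°  [linear pair at N on AZ]
2. ∠NAT = 56°  [△TAN]
3. ∠TAZ = 56°  [N on ray AZ]
4. ∠ATZ = 102°  [△TAZ]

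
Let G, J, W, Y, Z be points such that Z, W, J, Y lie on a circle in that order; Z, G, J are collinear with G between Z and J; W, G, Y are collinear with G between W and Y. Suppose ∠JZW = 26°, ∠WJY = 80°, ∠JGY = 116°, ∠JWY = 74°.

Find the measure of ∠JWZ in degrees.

∠JWZ = 112°

1. ∠JYW = 26°  [same arc WJ]
2. ∠YJZ = 38°  [△JGY]
3. ∠JZY = 74°  [same arc JY]
4. ∠JYZ = 68°  [△ZJY]
5. ∠JWZ = 112°  [cyclic ZWJY, opposite ∠W+∠Y]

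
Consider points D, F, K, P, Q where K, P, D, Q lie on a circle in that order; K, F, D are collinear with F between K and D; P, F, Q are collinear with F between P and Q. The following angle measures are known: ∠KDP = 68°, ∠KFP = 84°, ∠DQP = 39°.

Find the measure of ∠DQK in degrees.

∠DQK = 107°

1. ∠DKP = 39°  [same arc PD]
2. ∠DPK = 73°  [△KPD]
3. ∠DQK = 107°  [cyclic KPDQ, opposite ∠P+∠Q]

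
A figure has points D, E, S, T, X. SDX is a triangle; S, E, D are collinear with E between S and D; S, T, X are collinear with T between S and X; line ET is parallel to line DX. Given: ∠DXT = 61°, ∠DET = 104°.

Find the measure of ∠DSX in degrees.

1. ∠DXS = 61°  [T on ray XS]
2. ∠SET = 76°  [linear pair at E on SD]
3. ∠ETS = 61°  [ET∥DX, corresponding at T]
4. ∠EST = 43°  [△SET]
5. ∠DSX = 43°  [E on SD, T on SX]

∠DSX = 43°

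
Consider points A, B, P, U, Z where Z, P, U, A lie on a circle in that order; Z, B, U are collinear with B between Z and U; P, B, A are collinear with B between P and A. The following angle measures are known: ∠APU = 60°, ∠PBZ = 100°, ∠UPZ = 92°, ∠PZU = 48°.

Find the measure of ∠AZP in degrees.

1. ∠APZ = 32°  [△ZBP]
2. ∠PUZ = 40°  [△ZPU]
3. ∠PAZ = 40°  [same arc ZP]
4. ∠AZP = 108°  [△ZPA]

∠AZP = 108°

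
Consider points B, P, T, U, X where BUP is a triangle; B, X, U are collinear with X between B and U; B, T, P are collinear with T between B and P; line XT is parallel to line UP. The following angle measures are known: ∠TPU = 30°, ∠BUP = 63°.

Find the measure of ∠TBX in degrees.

∠TBX = 87°

1. ∠BPU = 30°  [T on ray PB]
2. ∠PBU = 87°  [△BUP]
3. ∠TBX = 87°  [X on BU, T on BP]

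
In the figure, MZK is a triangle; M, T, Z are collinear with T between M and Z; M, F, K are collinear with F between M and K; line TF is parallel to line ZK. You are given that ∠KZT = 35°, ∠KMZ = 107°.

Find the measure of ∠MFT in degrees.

∠MFT = 38°

1. ∠KZM = 35°  [T on ray ZM]
2. ∠MKZ = 38°  [△MZK]
3. ∠MFT = 38°  [TF∥ZK, corresponding at F]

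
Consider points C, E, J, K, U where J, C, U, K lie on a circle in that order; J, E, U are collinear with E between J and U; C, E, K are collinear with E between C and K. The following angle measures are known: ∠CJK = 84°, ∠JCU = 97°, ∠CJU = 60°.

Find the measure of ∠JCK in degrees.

1. ∠CUJ = 23°  [△JCU]
2. ∠CKJ = 23°  [same arc JC]
3. ∠JCK = 73°  [△JCK]

∠JCK = 73°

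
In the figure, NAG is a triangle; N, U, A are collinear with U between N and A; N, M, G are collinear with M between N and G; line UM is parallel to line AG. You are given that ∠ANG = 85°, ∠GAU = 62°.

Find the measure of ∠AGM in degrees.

∠AGM = 33°

1. ∠GAN = 62°  [U on ray AN]
2. ∠AGN = 33°  [△NAG]
3. ∠AGM = 33°  [M on ray GN]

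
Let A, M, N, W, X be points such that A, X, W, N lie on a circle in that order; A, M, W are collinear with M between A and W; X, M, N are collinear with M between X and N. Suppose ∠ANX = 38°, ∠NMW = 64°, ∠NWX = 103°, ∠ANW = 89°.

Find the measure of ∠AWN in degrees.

∠AWN = 65°

1. ∠AWX = 38°  [same arc AX]
2. ∠AMX = 64°  [vertical angles at M]
3. ∠AXW = 91°  [cyclic AXWN, opposite ∠X+∠N]
4. ∠WAX = 51°  [△AXW]
5. ∠AXN = 65°  [△AMX]
6. ∠AWN = 65°  [same arc AN]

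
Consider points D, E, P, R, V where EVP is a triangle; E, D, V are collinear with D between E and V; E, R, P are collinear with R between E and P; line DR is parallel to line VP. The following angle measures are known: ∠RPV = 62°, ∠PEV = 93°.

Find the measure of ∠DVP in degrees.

∠DVP = 25°

1. ∠EPV = 62°  [R on ray PE]
2. ∠EVP = 25°  [△EVP]
3. ∠DVP = 25°  [D on ray VE]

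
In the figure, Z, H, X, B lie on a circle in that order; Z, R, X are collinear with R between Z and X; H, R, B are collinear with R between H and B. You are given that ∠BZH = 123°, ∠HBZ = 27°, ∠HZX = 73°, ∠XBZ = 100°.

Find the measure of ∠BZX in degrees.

1. ∠BXH = 57°  [cyclic ZHXB, opposite ∠Z+∠X]
2. ∠HBX = 73°  [same arc HX]
3. ∠BHX = 50°  [△HXB]
4. ∠BZX = 50°  [same arc XB]

∠BZX = 50°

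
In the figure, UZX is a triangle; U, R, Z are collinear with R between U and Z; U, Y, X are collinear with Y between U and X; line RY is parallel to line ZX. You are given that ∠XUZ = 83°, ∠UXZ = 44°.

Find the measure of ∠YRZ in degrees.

∠YRZ = 127°

1. ∠UZX = 53°  [△UZX]
2. ∠URY = 53°  [RY∥ZX, corresponding at R]
3. ∠YRZ = 127°  [linear pair at R on UZ]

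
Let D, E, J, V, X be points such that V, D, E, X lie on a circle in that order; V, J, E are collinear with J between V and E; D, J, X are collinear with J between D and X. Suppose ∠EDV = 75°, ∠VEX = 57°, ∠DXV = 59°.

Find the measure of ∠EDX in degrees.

1. ∠EXV = 105°  [cyclic VDEX, opposite ∠D+∠X]
2. ∠EVX = 18°  [△VEX]
3. ∠EDX = 18°  [same arc EX]

∠EDX = 18°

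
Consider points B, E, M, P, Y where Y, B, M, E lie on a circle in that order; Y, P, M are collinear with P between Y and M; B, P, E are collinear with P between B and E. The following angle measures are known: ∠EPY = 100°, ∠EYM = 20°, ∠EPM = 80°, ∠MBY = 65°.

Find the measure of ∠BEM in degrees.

∠BEM = 55°

1. ∠MEY = 115°  [cyclic YBME, opposite ∠B+∠E]
2. ∠EMY = 45°  [△YME]
3. ∠BEM = 55°  [△MPE]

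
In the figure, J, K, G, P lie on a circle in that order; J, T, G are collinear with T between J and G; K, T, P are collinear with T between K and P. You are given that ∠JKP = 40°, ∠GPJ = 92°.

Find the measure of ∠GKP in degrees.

1. ∠JGP = 40°  [same arc JP]
2. ∠GJP = 48°  [△JGP]
3. ∠GKP = 48°  [same arc GP]

∠GKP = 48°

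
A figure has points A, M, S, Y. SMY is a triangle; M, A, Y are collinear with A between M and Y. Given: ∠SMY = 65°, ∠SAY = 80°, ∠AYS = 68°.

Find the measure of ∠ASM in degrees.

∠ASM = 15°

1. ∠AMS = 65°  [A on ray MY]
2. ∠MAS = 100°  [linear pair at A on MY]
3. ∠ASM = 15°  [△SMA]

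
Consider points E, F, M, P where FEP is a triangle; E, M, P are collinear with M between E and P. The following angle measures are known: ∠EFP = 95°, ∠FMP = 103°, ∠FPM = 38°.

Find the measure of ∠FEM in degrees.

1. ∠EPF = 38°  [M on ray PE]
2. ∠FEP = 47°  [△FEP]
3. ∠FEM = 47°  [M on ray EP]

∠FEM = 47°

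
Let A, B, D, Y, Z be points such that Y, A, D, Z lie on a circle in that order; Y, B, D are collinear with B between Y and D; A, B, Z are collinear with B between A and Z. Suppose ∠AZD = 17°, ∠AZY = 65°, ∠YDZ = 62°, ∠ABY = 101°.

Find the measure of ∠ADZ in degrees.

1. ∠ADY = 65°  [same arc YA]
2. ∠ABD = 79°  [linear pair at B on YD]
3. ∠DAZ = 36°  [△ABD]
4. ∠ADZ = 127°  [△ADZ]

∠ADZ = 127°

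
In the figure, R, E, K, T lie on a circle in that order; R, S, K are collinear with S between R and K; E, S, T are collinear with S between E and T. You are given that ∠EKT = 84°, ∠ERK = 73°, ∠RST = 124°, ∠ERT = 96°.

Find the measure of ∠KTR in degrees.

∠KTR = 106°

1. ∠ETK = 73°  [same arc EK]
2. ∠KST = 56°  [linear pair at S on RK]
3. ∠KET = 23°  [△EKT]
4. ∠RKT = 51°  [△KST]
5. ∠KRT = 23°  [same arc KT]
6. ∠KTR = 106°  [△RKT]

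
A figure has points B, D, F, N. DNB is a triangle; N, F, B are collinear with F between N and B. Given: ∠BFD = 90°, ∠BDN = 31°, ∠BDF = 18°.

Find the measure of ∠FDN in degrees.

1. ∠DBF = 72°  [△DFB]
2. ∠DFN = 90°  [linear pair at F on NB]
3. ∠DBN = 72°  [F on ray BN]
4. ∠BND = 77°  [△DNB]
5. ∠DNF = 77°  [F on ray NB]
6. ∠FDN = 13°  [△DNF]

∠FDN = 13°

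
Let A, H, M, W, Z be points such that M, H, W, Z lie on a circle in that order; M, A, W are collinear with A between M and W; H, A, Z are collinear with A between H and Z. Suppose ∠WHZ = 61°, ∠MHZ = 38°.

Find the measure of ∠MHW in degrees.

1. ∠WMZ = 61°  [same arc WZ]
2. ∠MWZ = 38°  [same arc MZ]
3. ∠MZW = 81°  [△MWZ]
4. ∠MHW = 99°  [cyclic MHWZ, opposite ∠H+∠Z]

∠MHW = 99°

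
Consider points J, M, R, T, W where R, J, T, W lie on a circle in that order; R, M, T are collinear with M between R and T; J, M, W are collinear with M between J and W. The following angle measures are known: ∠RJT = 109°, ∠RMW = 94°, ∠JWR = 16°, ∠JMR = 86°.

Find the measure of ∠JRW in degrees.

1. ∠RWT = 71°  [cyclic RJTW, opposite ∠J+∠W]
2. ∠TRW = 70°  [△RMW]
3. ∠RTW = 39°  [△RTW]
4. ∠RJW = 39°  [same arc RW]
5. ∠JRW = 125°  [△RJW]

∠JRW = 125°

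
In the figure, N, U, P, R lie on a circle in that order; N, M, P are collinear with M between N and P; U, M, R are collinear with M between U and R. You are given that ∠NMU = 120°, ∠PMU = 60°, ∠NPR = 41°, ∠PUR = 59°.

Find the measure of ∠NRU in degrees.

∠NRU = 61°

1. ∠NMR = 60°  [vertical angles at M]
2. ∠PNR = 59°  [same arc PR]
3. ∠NRU = 61°  [△NMR]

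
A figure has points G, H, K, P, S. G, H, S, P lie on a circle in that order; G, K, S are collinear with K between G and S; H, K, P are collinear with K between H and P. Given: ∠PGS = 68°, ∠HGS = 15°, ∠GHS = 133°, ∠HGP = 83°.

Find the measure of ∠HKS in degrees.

∠HKS = 80°

1. ∠PHS = 68°  [same arc SP]
2. ∠GSH = 32°  [△GHS]
3. ∠HKS = 80°  [△HKS]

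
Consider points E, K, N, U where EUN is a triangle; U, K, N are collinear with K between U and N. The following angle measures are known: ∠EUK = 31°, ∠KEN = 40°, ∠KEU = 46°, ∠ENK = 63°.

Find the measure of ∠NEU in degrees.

1. ∠EUN = 31°  [K on ray UN]
2. ∠ENU = 63°  [K on ray NU]
3. ∠NEU = 86°  [△EUN]

∠NEU = 86°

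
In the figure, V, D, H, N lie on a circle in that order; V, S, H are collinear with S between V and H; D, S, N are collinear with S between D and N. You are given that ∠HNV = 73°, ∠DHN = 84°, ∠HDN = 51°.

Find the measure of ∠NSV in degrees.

1. ∠DNH = 45°  [△DHN]
2. ∠HVN = 51°  [same arc HN]
3. ∠NHV = 56°  [△VHN]
4. ∠HSN = 79°  [△HSN]
5. ∠NSV = 101°  [linear pair at S on VH]

∠NSV = 101°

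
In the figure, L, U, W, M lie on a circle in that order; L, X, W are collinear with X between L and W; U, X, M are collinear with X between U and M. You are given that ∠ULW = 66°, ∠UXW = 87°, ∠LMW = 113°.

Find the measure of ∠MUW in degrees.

∠MUW = 46°

1. ∠LUW = 67°  [cyclic LUWM, opposite ∠U+∠M]
2. ∠LWU = 47°  [△LUW]
3. ∠MUW = 46°  [△UXW]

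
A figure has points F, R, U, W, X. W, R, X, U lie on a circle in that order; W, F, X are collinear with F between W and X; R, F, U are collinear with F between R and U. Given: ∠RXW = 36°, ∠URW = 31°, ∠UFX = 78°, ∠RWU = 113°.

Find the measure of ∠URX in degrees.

∠URX = 42°

1. ∠UXW = 31°  [same arc WU]
2. ∠RUX = 71°  [△XFU]
3. ∠RXU = 67°  [cyclic WRXU, opposite ∠W+∠X]
4. ∠URX = 42°  [△RXU]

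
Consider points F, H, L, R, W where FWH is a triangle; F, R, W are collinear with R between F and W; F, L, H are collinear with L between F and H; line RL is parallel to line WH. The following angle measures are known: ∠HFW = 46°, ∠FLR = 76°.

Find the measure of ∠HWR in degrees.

1. ∠LFR = 46°  [R on FW, L on FH]
2. ∠FRL = 58°  [△FRL]
3. ∠LRW = 122°  [linear pair at R on FW]
4. ∠HWR = 58°  [RL∥WH, co-interior at W–R]

∠HWR = 58°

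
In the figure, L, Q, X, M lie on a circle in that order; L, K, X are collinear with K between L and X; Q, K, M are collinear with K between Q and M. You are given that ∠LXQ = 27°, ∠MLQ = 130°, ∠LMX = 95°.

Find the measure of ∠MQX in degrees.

∠MQX = 62°

1. ∠LMQ = 27°  [same arc LQ]
2. ∠LQM = 23°  [△LQM]
3. ∠LXM = 23°  [same arc LM]
4. ∠MLX = 62°  [△LXM]
5. ∠MQX = 62°  [same arc XM]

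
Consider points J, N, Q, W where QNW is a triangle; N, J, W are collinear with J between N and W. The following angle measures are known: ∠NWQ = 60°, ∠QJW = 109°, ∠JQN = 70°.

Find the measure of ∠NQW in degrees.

1. ∠NJQ = 71°  [linear pair at J on NW]
2. ∠JNQ = 39°  [△QNJ]
3. ∠QNW = 39°  [J on ray NW]
4. ∠NQW = 81°  [△QNW]

∠NQW = 81°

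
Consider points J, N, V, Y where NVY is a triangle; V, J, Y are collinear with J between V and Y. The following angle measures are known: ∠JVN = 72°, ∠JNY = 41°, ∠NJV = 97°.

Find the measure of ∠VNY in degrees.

∠VNY = 52°

1. ∠NVY = 72°  [J on ray VY]
2. ∠NJY = 83°  [linear pair at J on VY]
3. ∠JYN = 56°  [△NJY]
4. ∠NYV = 56°  [J on ray YV]
5. ∠VNY = 52°  [△NVY]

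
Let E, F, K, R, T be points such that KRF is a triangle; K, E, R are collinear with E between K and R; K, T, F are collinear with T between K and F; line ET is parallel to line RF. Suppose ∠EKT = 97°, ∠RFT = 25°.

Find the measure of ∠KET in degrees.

∠KET = 58°

1. ∠FKR = 97°  [E on KR, T on KF]
2. ∠KFR = 25°  [T on ray FK]
3. ∠FRK = 58°  [△KRF]
4. ∠KET = 58°  [ET∥RF, corresponding at E]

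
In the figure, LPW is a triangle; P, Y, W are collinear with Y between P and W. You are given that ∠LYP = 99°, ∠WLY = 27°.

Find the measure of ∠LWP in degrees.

∠LWP = 72°

1. ∠LYW = 81°  [linear pair at Y on PW]
2. ∠LWY = 72°  [△LYW]
3. ∠LWP = 72°  [Y on ray WP]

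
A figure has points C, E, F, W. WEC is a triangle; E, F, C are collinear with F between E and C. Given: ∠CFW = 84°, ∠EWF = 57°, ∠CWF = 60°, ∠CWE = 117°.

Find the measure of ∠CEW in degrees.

1. ∠EFW = 96°  [linear pair at F on EC]
2. ∠FEW = 27°  [△WEF]
3. ∠CEW = 27°  [F on ray EC]

∠CEW = 27°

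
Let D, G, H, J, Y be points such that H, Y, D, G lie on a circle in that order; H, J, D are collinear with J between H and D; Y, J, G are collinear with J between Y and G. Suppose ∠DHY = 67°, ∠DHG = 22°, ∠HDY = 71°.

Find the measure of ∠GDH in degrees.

∠GDH = 20°

1. ∠DYH = 42°  [△HYD]
2. ∠DGH = 138°  [cyclic HYDG, opposite ∠Y+∠G]
3. ∠GDH = 20°  [△HDG]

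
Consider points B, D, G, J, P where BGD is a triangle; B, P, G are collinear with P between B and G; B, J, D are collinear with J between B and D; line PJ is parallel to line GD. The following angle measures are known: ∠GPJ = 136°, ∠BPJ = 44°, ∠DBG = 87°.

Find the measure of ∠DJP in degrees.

∠DJP = 131°

1. ∠BGD = 44°  [PJ∥GD, corresponding at P]
2. ∠BDG = 49°  [△BGD]
3. ∠BJP = 49°  [PJ∥GD, corresponding at J]
4. ∠DJP = 131°  [linear pair at J on BD]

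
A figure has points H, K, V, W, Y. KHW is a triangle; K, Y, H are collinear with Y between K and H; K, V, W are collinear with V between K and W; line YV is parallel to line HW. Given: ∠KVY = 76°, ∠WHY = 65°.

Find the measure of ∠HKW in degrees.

∠HKW = 39°

1. ∠HWK = 76°  [YV∥HW, corresponding at V]
2. ∠KHW = 65°  [Y on ray HK]
3. ∠HKW = 39°  [△KHW]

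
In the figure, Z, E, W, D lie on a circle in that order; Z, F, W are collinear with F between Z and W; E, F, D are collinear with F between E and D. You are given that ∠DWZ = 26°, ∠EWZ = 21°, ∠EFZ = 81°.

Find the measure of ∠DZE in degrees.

1. ∠DEZ = 26°  [same arc ZD]
2. ∠EDZ = 21°  [same arc ZE]
3. ∠DZE = 133°  [△ZED]

∠DZE = 133°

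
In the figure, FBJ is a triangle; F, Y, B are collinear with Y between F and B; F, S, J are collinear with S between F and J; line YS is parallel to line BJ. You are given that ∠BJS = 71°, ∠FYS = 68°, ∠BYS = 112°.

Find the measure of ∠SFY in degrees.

∠SFY = 41°

1. ∠BJF = 71°  [S on ray JF]
2. ∠FBJ = 68°  [YS∥BJ, corresponding at Y]
3. ∠BFJ = 41°  [△FBJ]
4. ∠SFY = 41°  [Y on FB, S on FJ]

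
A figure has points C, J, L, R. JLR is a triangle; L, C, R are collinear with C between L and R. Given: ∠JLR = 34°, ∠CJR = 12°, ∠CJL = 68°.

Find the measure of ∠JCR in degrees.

∠JCR = 102°

1. ∠CLJ = 34°  [C on ray LR]
2. ∠JCL = 78°  [△JLC]
3. ∠JCR = 102°  [linear pair at C on LR]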